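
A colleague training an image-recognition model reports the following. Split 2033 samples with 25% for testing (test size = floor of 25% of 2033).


Test = ⌊2033·25/100⌋ = 508
Train = 2033 - 508 = 1525

Train: 1525, Test: 508


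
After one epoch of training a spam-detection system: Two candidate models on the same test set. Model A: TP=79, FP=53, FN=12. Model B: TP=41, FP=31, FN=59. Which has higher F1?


Model A: P=79/132=0.5985, R=79/91=0.8681, F1=2PR/(P+R)=2TP/(2TP+FP+FN)=158/223=0.7085
Model B: P=41/72=0.5694, R=41/100=0.41, F1=2PR/(P+R)=2TP/(2TP+FP+FN)=82/172=0.4767
0.7085 > 0.4767 → Model A

Model A


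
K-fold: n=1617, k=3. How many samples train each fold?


Fold size = 1617/3 = 539
Training per fold = 1617 - 539 = 1078

1078


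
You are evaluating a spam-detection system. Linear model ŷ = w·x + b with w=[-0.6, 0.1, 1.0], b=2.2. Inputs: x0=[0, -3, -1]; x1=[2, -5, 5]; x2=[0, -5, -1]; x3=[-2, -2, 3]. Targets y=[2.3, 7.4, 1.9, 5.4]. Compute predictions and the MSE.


ŷ0 = (-0.6)·(0) + (0.1)·(-3) + (1.0)·(-1) + 2.2 = 0.9
ŷ1 = (-0.6)·(2) + (0.1)·(-5) + (1.0)·(5) + 2.2 = 5.5
ŷ2 = (-0.6)·(0) + (0.1)·(-5) + (1.0)·(-1) + 2.2 = 0.7
ŷ3 = (-0.6)·(-2) + (0.1)·(-2) + (1.0)·(3) + 2.2 = 6.2
errors² = [1.96, 3.61, 1.44, 0.64]
MSE = 7.6500/4 = 1.9125

1.9125


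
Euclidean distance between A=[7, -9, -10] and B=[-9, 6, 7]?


d = √((7+ 9)² + (-9-6)² + (-10-7)²)
  = √(256 + 225 + 289)
  = √770 = 27.7489

27.7489


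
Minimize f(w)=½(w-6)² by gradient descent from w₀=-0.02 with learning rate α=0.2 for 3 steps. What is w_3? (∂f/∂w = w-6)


step 1: grad = -0.02-6 = -6.02; w = -0.02 - 0.2·(-6.02) = 1.184
step 2: grad = 1.184-6 = -4.816; w = 1.184 - 0.2·(-4.816) = 2.1472
step 3: grad = 2.1472-6 = -3.8528; w = 2.1472 - 0.2·(-3.8528) = 2.91776

2.91776


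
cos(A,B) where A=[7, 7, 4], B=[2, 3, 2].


A·B = 7·2 + 7·3 + 4·2 = 43
‖A‖ = √114 = 10.6771, ‖B‖ = √17 = 4.1231
cos = 43/(√114·√17) = 43/√1938 = 0.9768

0.9768


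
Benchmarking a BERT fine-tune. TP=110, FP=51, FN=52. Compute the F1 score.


Precision = 110/161 = 0.6832
Recall = 110/162 = 0.679
F1 = 2·P·R/(P+R) = 2·TP/(2·TP+FP+FN) = 220/(220+51+52) = 220/323 = 0.6811

0.6811


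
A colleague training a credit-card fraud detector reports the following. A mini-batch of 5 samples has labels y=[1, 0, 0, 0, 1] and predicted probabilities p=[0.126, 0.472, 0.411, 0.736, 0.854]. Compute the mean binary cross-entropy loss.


L[0] = -ln(0.126) = 2.0715
L[1] = -ln(1-0.472) = -ln(0.528) = 0.6387
L[2] = -ln(1-0.411) = -ln(0.589) = 0.5293
L[3] = -ln(1-0.736) = -ln(0.264) = 1.3318
L[4] = -ln(0.854) = 0.1578
mean = (2.0715 + 0.6387 + 0.5293 + 1.3318 + 0.1578)/5 = 0.9458

0.9458


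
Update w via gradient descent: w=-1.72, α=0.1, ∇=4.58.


w_new = w - α·∇
= -1.72 - 0.1·4.58
= -1.72 - 0.458
= -2.178

-2.178


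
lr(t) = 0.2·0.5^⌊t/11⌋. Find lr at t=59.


n_drops = ⌊59/11⌋ = 5
lr = 0.2·0.5^5 = 0.2·0.03125 = 0.00625

0.00625


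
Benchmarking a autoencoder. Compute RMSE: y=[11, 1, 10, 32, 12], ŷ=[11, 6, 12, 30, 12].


MSE = 33/5 = 6.6
RMSE = √(33/5) = 2.569

2.569


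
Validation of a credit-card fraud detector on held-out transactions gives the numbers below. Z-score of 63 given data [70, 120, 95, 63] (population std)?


μ = 87, σ = 22.4611
z = (63 - 87)/22.4611 = -1.0685

-1.0685


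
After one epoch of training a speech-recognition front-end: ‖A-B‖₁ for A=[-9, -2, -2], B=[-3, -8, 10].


d = |-9+ 3| + |-2+ 8| + |-2-10|
  = 6 + 6 + 12
  = 24

24


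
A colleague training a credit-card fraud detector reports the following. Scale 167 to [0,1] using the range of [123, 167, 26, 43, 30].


min=26, max=167
(167-26)/(167-26) = 141/141 = 1.0

1.0


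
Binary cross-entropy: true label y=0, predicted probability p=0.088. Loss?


BCE = -[y·ln(p) + (1-y)·ln(1-p)]
= -0 - 1·ln(1-0.088)
= -ln(0.912) = 0.0921

0.0921


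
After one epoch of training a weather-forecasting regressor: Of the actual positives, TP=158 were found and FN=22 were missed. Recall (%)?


Recall = TP/(TP+FN)
= 158/(158+22)
= 158/180 = 87.78%

87.78%


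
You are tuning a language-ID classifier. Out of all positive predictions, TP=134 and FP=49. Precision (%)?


Precision = TP/(TP+FP)
= 134/(134+49)
= 134/183 = 73.22%

73.22%


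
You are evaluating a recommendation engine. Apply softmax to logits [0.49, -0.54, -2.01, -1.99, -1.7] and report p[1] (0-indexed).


Exponentials: e^0.49=1.6323, e^-0.54=0.5827, e^-2.01=0.134, e^-1.99=0.1367, e^-1.7=0.1827
Sum = 2.6684
Softmax = [0.6117, 0.2184, 0.0502, 0.0512, 0.0685]
p[1] = 0.5827/2.6684 = 0.2184

0.2184


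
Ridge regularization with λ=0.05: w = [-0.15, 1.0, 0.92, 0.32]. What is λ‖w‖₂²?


‖w‖₂² = (-0.15)² + (1.0)² + (0.92)² + (0.32)²
     = 0.0225 + 1 + 0.8464 + 0.1024
     = 1.9713
λ·‖w‖₂² = 0.05·1.9713 = 0.098565

0.098565


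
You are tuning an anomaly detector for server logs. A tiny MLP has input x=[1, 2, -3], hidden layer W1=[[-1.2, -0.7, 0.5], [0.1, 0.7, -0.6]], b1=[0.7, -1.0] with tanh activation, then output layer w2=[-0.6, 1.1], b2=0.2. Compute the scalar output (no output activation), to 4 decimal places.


z1[0] = (-1.2)·(1) + (-0.7)·(2) + (0.5)·(-3) + 0.7 = -3.4
z1[1] = (0.1)·(1) + (0.7)·(2) + (-0.6)·(-3) - 1.0 = 2.3
h = tanh(z1) = [-0.9978, 0.9801]
output = (-0.6)·(-0.9978) + (1.1)·(0.9801) + 0.2 = 1.8768

1.8768


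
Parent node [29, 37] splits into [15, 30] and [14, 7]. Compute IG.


Parent = [29, 37], H_parent = 0.9894
H_left = 0.9183 (n=45), H_right = 0.9183 (n=21)
H_children = (45/66)·0.9183 + (21/66)·0.9183 = 0.9183
IG = 0.9894 - 0.9183 = 0.0711

0.0711


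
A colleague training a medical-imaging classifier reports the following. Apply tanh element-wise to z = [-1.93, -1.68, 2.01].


tanh(-1.93) = -0.9587
tanh(-1.68) = -0.9329
tanh(2.01) = 0.9647
result = [-0.9587, -0.9329, 0.9647]

[-0.9587, -0.9329, 0.9647]


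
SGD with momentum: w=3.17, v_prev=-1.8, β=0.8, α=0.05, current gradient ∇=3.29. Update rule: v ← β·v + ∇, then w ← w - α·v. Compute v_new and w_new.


v_new = 0.8·-1.8 + 3.29 = -1.44 + 3.29 = 1.85
w_new = 3.17 - 0.05·1.85 = 3.17 - 0.0925 = 3.0775

v_new=1.85, w_new=3.0775


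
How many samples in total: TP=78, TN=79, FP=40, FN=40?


Total = TP + TN + FP + FN
= 78 + 79 + 40 + 40
= 237
(Predicted positive: 118, predicted negative: 119)

237


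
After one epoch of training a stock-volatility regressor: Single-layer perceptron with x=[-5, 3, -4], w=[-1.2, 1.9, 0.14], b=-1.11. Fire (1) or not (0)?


z = (-5)·(-1.2) + (3)·(1.9) + (-4)·(0.14) - 1.11
  = 10.03
step(z) = 1 (z≥0)

1


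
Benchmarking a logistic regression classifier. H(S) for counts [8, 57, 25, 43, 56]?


Probabilities: [8/189, 57/189, 25/189, 43/189, 56/189] ≈ [0.0423, 0.3016, 0.1323, 0.2275, 0.2963]
H = -((8/189)·log₂(8/189) + (57/189)·log₂(57/189) + (25/189)·log₂(25/189) + (43/189)·log₂(43/189) + (56/189)·log₂(56/189))
  = 2.1066 bits

2.1066 bits


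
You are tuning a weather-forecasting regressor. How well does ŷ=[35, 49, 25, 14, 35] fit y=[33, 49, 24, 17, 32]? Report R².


ȳ = 31
SS_res = Σ(y-ŷ)² = 23
SS_tot = Σ(y-ȳ)² = 574
R² = 1 - SS_res/SS_tot = 1 - 0.0401 = 0.9599

0.9599


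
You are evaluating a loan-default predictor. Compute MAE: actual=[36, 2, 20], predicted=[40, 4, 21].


Absolute errors: |36-40|=4, |2-4|=2, |20-21|=1
Sum = 7
MAE = 7/3 = 7/3

7/3


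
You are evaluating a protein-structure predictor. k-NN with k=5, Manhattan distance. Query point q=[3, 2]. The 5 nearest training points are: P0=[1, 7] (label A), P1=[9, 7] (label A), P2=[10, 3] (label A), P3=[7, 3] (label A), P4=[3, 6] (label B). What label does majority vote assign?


d(q,P0) = 7  (label A)
d(q,P1) = 11  (label A)
d(q,P2) = 8  (label A)
d(q,P3) = 5  (label A)
d(q,P4) = 4  (label B)
Votes: A=4, B=1
Majority → A

A


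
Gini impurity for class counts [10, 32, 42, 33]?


Probabilities: [10/117, 32/117, 42/117, 33/117] ≈ [0.0855, 0.2735, 0.359, 0.2821]
Σpᵢ² = (100 + 1024 + 1764 + 1089)/117² = 3977/13689
Gini = 1 - Σpᵢ² = 1 - 3977/13689 = 0.7095

0.7095


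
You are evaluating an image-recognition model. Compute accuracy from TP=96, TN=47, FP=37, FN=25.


Accuracy = (TP+TN)/(TP+TN+FP+FN)
= (96+47)/(205)
= 143/205 = 69.76%

69.76%


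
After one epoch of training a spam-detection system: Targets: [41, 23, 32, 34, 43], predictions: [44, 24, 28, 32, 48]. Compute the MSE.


Squared errors: (41-44)²=9, (23-24)²=1, (32-28)²=16, (34-32)²=4, (43-48)²=25
Sum = 55
MSE = 55/5 = 11

11


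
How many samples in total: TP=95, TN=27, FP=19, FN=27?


Total = TP + TN + FP + FN
= 95 + 27 + 19 + 27
= 168
(Predicted positive: 114, predicted negative: 54)

168


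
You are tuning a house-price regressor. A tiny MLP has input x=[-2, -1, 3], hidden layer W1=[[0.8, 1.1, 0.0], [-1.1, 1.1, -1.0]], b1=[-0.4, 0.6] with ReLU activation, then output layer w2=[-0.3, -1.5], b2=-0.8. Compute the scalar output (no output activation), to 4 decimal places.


z1[0] = (0.8)·(-2) + (1.1)·(-1) + (0.0)·(3) - 0.4 = -3.1
z1[1] = (-1.1)·(-2) + (1.1)·(-1) + (-1.0)·(3) + 0.6 = -1.3
h = ReLU(z1) = [0.0, 0.0]
output = (-0.3)·(0.0) + (-1.5)·(0.0) - 0.8 = -0.8

-0.8


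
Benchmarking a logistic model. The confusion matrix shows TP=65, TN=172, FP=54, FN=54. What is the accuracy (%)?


Accuracy = (TP+TN)/(TP+TN+FP+FN)
= (65+172)/(345)
= 237/345 = 68.7%

68.7%


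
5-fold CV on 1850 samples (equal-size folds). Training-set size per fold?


Fold size = 1850/5 = 370
Training per fold = 1850 - 370 = 1480

1480


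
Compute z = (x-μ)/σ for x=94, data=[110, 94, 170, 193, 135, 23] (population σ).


μ = 120.8333, σ = 55.1284
z = (94 - 120.8333)/55.1284 = -0.4867

-0.4867


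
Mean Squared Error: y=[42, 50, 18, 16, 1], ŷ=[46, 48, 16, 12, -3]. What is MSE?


Squared errors: (42-46)²=16, (50-48)²=4, (18-16)²=4, (16-12)²=16, (1+ 3)²=16
Sum = 56
MSE = 56/5 = 56/5

56/5


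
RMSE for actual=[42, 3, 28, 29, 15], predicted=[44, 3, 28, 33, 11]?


MSE = 36/5 = 7.2
RMSE = √(36/5) = 2.6833

2.6833


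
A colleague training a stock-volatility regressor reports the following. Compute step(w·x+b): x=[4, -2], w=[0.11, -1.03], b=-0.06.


z = (4)·(0.11) + (-2)·(-1.03) - 0.06
  = 2.44
step(z) = 1 (z≥0)

1


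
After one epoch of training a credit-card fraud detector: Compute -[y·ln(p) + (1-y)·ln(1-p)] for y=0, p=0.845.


BCE = -[y·ln(p) + (1-y)·ln(1-p)]
= -0 - 1·ln(1-0.845)
= -ln(0.155) = 1.8643

1.8643


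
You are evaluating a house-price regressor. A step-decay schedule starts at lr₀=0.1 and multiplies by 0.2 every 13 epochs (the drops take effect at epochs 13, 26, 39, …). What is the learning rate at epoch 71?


n_drops = ⌊71/13⌋ = 5
lr = 0.1·0.2^5 = 0.1·0.00032 = 0.000032

0.000032


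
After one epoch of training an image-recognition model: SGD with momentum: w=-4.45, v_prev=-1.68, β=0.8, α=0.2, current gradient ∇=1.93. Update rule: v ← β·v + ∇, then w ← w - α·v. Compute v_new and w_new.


v_new = 0.8·-1.68 + 1.93 = -1.344 + 1.93 = 0.586
w_new = -4.45 - 0.2·0.586 = -4.45 - 0.1172 = -4.5672

v_new=0.586, w_new=-4.5672


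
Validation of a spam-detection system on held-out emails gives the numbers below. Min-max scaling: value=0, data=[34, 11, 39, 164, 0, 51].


min=0, max=164
(0-0)/(164-0) = 0/164 = 0.0

0.0


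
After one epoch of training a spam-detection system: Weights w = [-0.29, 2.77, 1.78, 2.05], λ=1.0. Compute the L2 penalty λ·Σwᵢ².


‖w‖₂² = (-0.29)² + (2.77)² + (1.78)² + (2.05)²
     = 0.0841 + 7.6729 + 3.1684 + 4.2025
     = 15.1279
λ·‖w‖₂² = 1.0·15.1279 = 15.1279

15.1279


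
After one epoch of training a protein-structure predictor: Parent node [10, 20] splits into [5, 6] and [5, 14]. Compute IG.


Parent = [10, 20], H_parent = 0.9183
H_left = 0.994 (n=11), H_right = 0.8315 (n=19)
H_children = (11/30)·0.994 + (19/30)·0.8315 = 0.8911
IG = 0.9183 - 0.8911 = 0.0272

0.0272


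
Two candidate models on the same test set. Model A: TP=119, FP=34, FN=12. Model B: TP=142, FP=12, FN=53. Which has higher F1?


Model A: P=119/153=0.7778, R=119/131=0.9084, F1=2PR/(P+R)=2TP/(2TP+FP+FN)=238/284=0.838
Model B: P=142/154=0.9221, R=142/195=0.7282, F1=2PR/(P+R)=2TP/(2TP+FP+FN)=284/349=0.8138
0.838 > 0.8138 → Model A

Model A


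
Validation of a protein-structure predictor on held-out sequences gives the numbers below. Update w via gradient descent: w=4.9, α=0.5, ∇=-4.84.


w_new = w - α·∇
= 4.9 - 0.5·-4.84
= 4.9 + 2.42
= 7.32

7.32


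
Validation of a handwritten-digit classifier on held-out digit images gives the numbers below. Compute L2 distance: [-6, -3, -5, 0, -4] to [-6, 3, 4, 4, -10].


d = √((-6+ 6)² + (-3-3)² + (-5-4)² + (0-4)² + (-4+ 10)²)
  = √(0 + 36 + 81 + 16 + 36)
  = √169 = 13.0

13.0


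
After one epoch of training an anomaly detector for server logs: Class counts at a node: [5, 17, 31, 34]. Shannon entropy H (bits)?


Probabilities: [5/87, 17/87, 31/87, 34/87] ≈ [0.0575, 0.1954, 0.3563, 0.3908]
H = -((5/87)·log₂(5/87) + (17/87)·log₂(17/87) + (31/87)·log₂(31/87) + (34/87)·log₂(34/87))
  = 1.7573 bits

1.7573 bits


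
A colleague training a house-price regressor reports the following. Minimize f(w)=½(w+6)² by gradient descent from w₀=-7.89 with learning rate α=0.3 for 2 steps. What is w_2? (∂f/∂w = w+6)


step 1: grad = -7.89+6 = -1.89; w = -7.89 - 0.3·(-1.89) = -7.323
step 2: grad = -7.323+6 = -1.323; w = -7.323 - 0.3·(-1.323) = -6.9261

-6.9261


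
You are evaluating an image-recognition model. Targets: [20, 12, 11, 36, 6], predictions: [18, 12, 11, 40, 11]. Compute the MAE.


Absolute errors: |20-18|=2, |12-12|=0, |11-11|=0, |36-40|=4, |6-11|=5
Sum = 11
MAE = 11/5 = 11/5

11/5


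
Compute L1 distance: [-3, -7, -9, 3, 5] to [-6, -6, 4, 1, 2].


d = |-3+ 6| + |-7+ 6| + |-9-4| + |3-1| + |5-2|
  = 3 + 1 + 13 + 2 + 3
  = 22

22


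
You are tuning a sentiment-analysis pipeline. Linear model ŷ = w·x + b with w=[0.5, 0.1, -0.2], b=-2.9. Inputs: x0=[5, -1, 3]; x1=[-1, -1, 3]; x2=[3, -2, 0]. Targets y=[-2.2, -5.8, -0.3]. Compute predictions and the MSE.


ŷ0 = (0.5)·(5) + (0.1)·(-1) + (-0.2)·(3) - 2.9 = -1.1
ŷ1 = (0.5)·(-1) + (0.1)·(-1) + (-0.2)·(3) - 2.9 = -4.1
ŷ2 = (0.5)·(3) + (0.1)·(-2) + (-0.2)·(0) - 2.9 = -1.6
errors² = [1.21, 2.89, 1.69]
MSE = 5.7900/3 = 1.93

1.93


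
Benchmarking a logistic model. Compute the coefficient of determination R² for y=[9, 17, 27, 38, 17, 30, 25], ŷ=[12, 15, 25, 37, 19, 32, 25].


ȳ = 23.2857
SS_res = Σ(y-ŷ)² = 26
SS_tot = Σ(y-ȳ)² = 561.43
R² = 1 - SS_res/SS_tot = 1 - 0.0463 = 0.9537

0.9537


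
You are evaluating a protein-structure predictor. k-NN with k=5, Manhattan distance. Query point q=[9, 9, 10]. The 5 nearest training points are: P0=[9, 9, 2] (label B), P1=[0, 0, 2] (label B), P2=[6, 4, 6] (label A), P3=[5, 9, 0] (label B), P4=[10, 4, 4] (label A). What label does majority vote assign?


d(q,P0) = 8  (label B)
d(q,P1) = 26  (label B)
d(q,P2) = 12  (label A)
d(q,P3) = 14  (label B)
d(q,P4) = 12  (label A)
Votes: A=2, B=3
Majority → B

B


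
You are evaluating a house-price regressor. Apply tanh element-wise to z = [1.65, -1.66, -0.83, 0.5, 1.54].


tanh(1.65) = 0.9289
tanh(-1.66) = -0.9302
tanh(-0.83) = -0.6805
tanh(0.5) = 0.4621
tanh(1.54) = 0.9121
result = [0.9289, -0.9302, -0.6805, 0.4621, 0.9121]

[0.9289, -0.9302, -0.6805, 0.4621, 0.9121]


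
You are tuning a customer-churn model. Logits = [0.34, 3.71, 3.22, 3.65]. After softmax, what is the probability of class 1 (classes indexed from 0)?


Exponentials: e^0.34=1.4049, e^3.71=40.8538, e^3.22=25.0281, e^3.65=38.4747
Sum = 105.7615
Softmax = [0.0133, 0.3863, 0.2366, 0.3638]
p[1] = 40.8538/105.7615 = 0.3863

0.3863


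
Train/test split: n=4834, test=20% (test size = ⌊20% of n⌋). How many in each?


Test = ⌊4834·20/100⌋ = 966
Train = 4834 - 966 = 3868

Train: 3868, Test: 966


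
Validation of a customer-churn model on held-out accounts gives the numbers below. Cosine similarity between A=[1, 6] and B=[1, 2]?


A·B = 1·1 + 6·2 = 13
‖A‖ = √37 = 6.0828, ‖B‖ = √5 = 2.2361
cos = 13/(√37·√5) = 13/√185 = 0.9558

0.9558


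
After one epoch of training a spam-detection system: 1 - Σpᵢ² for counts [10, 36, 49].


Probabilities: [10/95, 36/95, 49/95] ≈ [0.1053, 0.3789, 0.5158]
Σpᵢ² = (100 + 1296 + 2401)/95² = 3797/9025
Gini = 1 - Σpᵢ² = 1 - 3797/9025 = 0.5793

0.5793


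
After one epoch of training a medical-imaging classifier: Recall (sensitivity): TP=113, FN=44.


Recall = TP/(TP+FN)
= 113/(113+44)
= 113/157 = 71.97%

71.97%


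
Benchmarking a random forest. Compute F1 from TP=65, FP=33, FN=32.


Precision = 65/98 = 0.6633
Recall = 65/97 = 0.6701
F1 = 2·P·R/(P+R) = 2·TP/(2·TP+FP+FN) = 130/(130+33+32) = 130/195 = 0.6667

0.6667


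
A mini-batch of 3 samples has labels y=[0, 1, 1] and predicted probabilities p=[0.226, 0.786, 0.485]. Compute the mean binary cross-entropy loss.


L[0] = -ln(1-0.226) = -ln(0.774) = 0.2562
L[1] = -ln(0.786) = 0.2408
L[2] = -ln(0.485) = 0.7236
mean = (0.2562 + 0.2408 + 0.7236)/3 = 0.4069

0.4069


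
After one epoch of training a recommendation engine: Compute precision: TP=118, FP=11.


Precision = TP/(TP+FP)
= 118/(118+11)
= 118/129 = 91.47%

91.47%


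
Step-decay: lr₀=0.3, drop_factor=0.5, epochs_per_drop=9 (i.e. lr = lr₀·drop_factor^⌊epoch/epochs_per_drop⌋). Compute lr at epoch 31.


n_drops = ⌊31/9⌋ = 3
lr = 0.3·0.5^3 = 0.3·0.125 = 0.0375

0.0375


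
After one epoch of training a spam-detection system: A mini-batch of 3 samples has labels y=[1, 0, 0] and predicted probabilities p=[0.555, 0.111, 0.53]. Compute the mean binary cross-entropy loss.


L[0] = -ln(0.555) = 0.5888
L[1] = -ln(1-0.111) = -ln(0.889) = 0.1177
L[2] = -ln(1-0.53) = -ln(0.47) = 0.755
mean = (0.5888 + 0.1177 + 0.755)/3 = 0.4872

0.4872


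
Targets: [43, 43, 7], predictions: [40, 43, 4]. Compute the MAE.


Absolute errors: |43-40|=3, |43-43|=0, |7-4|=3
Sum = 6
MAE = 6/3 = 2

2


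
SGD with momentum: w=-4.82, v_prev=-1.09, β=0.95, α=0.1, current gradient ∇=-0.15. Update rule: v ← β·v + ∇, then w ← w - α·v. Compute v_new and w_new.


v_new = 0.95·-1.09 - 0.15 = -1.0355 - 0.15 = -1.1855
w_new = -4.82 - 0.1·-1.1855 = -4.82 + 0.11855 = -4.70145

v_new=-1.1855, w_new=-4.70145


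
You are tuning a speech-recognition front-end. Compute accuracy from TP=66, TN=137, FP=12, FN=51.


Accuracy = (TP+TN)/(TP+TN+FP+FN)
= (66+137)/(266)
= 203/266 = 76.32%

76.32%


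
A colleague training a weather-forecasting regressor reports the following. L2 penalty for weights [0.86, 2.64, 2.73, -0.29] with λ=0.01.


‖w‖₂² = (0.86)² + (2.64)² + (2.73)² + (-0.29)²
     = 0.7396 + 6.9696 + 7.4529 + 0.0841
     = 15.2462
λ·‖w‖₂² = 0.01·15.2462 = 0.152462

0.152462


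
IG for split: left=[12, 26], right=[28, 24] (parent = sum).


Parent = [40, 50], H_parent = 0.9911
H_left = 0.8997 (n=38), H_right = 0.9957 (n=52)
H_children = (38/90)·0.8997 + (52/90)·0.9957 = 0.9552
IG = 0.9911 - 0.9552 = 0.0359

0.0359


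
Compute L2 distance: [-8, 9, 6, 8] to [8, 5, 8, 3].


d = √((-8-8)² + (9-5)² + (6-8)² + (8-3)²)
  = √(256 + 16 + 4 + 25)
  = √301 = 17.3494

17.3494


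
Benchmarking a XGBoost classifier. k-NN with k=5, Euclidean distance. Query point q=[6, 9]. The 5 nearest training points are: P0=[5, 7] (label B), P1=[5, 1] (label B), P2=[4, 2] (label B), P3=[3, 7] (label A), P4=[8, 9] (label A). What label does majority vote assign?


d(q,P0) = 2.2361  (label B)
d(q,P1) = 8.0623  (label B)
d(q,P2) = 7.2801  (label B)
d(q,P3) = 3.6056  (label A)
d(q,P4) = 2.0  (label A)
Votes: A=2, B=3
Majority → B

B


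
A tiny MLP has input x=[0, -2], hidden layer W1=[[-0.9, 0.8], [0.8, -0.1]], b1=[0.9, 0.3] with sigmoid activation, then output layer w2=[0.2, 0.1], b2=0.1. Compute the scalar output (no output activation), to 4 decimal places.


z1[0] = (-0.9)·(0) + (0.8)·(-2) + 0.9 = -0.7
z1[1] = (0.8)·(0) + (-0.1)·(-2) + 0.3 = 0.5
h = sigmoid(z1) = [0.3318, 0.6225]
output = (0.2)·(0.3318) + (0.1)·(0.6225) + 0.1 = 0.2286

0.2286


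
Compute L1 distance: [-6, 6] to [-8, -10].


d = |-6+ 8| + |6+ 10|
  = 2 + 16
  = 18

18


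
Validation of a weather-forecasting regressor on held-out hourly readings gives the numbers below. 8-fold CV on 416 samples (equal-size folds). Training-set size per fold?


Fold size = 416/8 = 52
Training per fold = 416 - 52 = 364

364


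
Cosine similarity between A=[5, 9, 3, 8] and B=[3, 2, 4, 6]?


A·B = 5·3 + 9·2 + 3·4 + 8·6 = 93
‖A‖ = √179 = 13.3791, ‖B‖ = √65 = 8.0623
cos = 93/(√179·√65) = 93/√11635 = 0.8622

0.8622


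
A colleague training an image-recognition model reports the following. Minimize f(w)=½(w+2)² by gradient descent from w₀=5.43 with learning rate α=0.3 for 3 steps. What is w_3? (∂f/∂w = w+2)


step 1: grad = 5.43+2 = 7.43; w = 5.43 - 0.3·(7.43) = 3.201
step 2: grad = 3.201+2 = 5.201; w = 3.201 - 0.3·(5.201) = 1.6407
step 3: grad = 1.6407+2 = 3.6407; w = 1.6407 - 0.3·(3.6407) = 0.54849

0.54849


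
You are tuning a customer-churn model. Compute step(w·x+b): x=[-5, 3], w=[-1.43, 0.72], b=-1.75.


z = (-5)·(-1.43) + (3)·(0.72) - 1.75
  = 7.56
step(z) = 1 (z≥0)

1


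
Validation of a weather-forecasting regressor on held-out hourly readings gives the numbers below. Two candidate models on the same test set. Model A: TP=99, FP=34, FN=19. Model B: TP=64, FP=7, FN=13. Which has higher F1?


Model A: P=99/133=0.7444, R=99/118=0.839, F1=2PR/(P+R)=2TP/(2TP+FP+FN)=198/251=0.7888
Model B: P=64/71=0.9014, R=64/77=0.8312, F1=2PR/(P+R)=2TP/(2TP+FP+FN)=128/148=0.8649
0.7888 < 0.8649 → Model B

Model B


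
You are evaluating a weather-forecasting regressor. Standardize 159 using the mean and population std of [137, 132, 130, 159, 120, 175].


μ = 142.1667, σ = 18.8451
z = (159 - 142.1667)/18.8451 = 0.8932

0.8932


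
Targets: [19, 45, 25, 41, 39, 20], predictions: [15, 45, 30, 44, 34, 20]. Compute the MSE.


Squared errors: (19-15)²=16, (45-45)²=0, (25-30)²=25, (41-44)²=9, (39-34)²=25, (20-20)²=0
Sum = 75
MSE = 75/6 = 25/2

25/2


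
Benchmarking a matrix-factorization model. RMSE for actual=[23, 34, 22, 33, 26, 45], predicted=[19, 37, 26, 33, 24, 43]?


MSE = 49/6 = 8.1667
RMSE = √(49/6) = 2.8577

2.8577


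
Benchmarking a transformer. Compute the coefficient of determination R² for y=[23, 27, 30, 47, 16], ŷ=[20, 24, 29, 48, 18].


ȳ = 28.6
SS_res = Σ(y-ŷ)² = 24
SS_tot = Σ(y-ȳ)² = 533.2
R² = 1 - SS_res/SS_tot = 1 - 0.045 = 0.955

0.955


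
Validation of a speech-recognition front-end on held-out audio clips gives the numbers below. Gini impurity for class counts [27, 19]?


Probabilities: [27/46, 19/46] ≈ [0.587, 0.413]
Σpᵢ² = (729 + 361)/46² = 1090/2116
Gini = 1 - Σpᵢ² = 1 - 1090/2116 = 0.4849

0.4849


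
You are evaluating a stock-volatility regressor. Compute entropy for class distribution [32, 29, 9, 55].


Probabilities: [32/125, 29/125, 9/125, 55/125] ≈ [0.256, 0.232, 0.072, 0.44]
H = -((32/125)·log₂(32/125) + (29/125)·log₂(29/125) + (9/125)·log₂(9/125) + (55/125)·log₂(55/125))
  = 1.7867 bits

1.7867 bits


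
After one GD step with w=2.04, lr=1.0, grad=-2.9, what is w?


w_new = w - α·∇
= 2.04 - 1.0·-2.9
= 2.04 + 2.9
= 4.94

4.94


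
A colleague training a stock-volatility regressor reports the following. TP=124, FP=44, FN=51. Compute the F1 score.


Precision = 124/168 = 0.7381
Recall = 124/175 = 0.7086
F1 = 2·P·R/(P+R) = 2·TP/(2·TP+FP+FN) = 248/(248+44+51) = 248/343 = 0.723

0.723


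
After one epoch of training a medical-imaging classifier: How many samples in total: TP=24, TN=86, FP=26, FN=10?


Total = TP + TN + FP + FN
= 24 + 86 + 26 + 10
= 146
(Predicted positive: 50, predicted negative: 96)

146


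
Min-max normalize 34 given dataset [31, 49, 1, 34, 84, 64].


min=1, max=84
(34-1)/(84-1) = 33/83 = 0.3976

0.3976


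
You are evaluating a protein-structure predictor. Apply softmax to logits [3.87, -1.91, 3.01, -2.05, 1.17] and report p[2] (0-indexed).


Exponentials: e^3.87=47.9424, e^-1.91=0.1481, e^3.01=20.2874, e^-2.05=0.1287, e^1.17=3.222
Sum = 71.7286
Softmax = [0.6684, 0.0021, 0.2828, 0.0018, 0.0449]
p[2] = 20.2874/71.7286 = 0.2828

0.2828


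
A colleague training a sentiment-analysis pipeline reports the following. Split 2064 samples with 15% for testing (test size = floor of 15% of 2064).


Test = ⌊2064·15/100⌋ = 309
Train = 2064 - 309 = 1755

Train: 1755, Test: 309


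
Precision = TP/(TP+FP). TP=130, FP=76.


Precision = TP/(TP+FP)
= 130/(130+76)
= 130/206 = 63.11%

63.11%


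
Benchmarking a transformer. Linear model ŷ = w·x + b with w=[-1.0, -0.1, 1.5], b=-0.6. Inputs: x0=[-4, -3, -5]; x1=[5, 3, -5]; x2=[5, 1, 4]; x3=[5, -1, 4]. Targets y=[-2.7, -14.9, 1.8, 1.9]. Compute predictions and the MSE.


ŷ0 = (-1.0)·(-4) + (-0.1)·(-3) + (1.5)·(-5) - 0.6 = -3.8
ŷ1 = (-1.0)·(5) + (-0.1)·(3) + (1.5)·(-5) - 0.6 = -13.4
ŷ2 = (-1.0)·(5) + (-0.1)·(1) + (1.5)·(4) - 0.6 = 0.3
ŷ3 = (-1.0)·(5) + (-0.1)·(-1) + (1.5)·(4) - 0.6 = 0.5
errors² = [1.21, 2.25, 2.25, 1.96]
MSE = 7.6700/4 = 1.9175

1.9175


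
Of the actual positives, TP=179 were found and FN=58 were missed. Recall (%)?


Recall = TP/(TP+FN)
= 179/(179+58)
= 179/237 = 75.53%

75.53%


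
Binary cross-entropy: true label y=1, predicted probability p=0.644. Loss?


BCE = -[y·ln(p) + (1-y)·ln(1-p)]
= -1·ln(0.644) - 0
= -ln(0.644) = 0.4401

0.4401


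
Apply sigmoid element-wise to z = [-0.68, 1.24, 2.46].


σ(-0.68) = 1/(1+e^0.68) = 0.3363
σ(1.24) = 1/(1+e^-1.24) = 0.7756
σ(2.46) = 1/(1+e^-2.46) = 0.9213
result = [0.3363, 0.7756, 0.9213]

[0.3363, 0.7756, 0.9213]


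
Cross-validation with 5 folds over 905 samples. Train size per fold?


Fold size = 905/5 = 181
Training per fold = 905 - 181 = 724

724


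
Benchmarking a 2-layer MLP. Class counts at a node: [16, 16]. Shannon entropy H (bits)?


Probabilities: [16/32, 16/32] ≈ [0.5, 0.5]
H = -((16/32)·log₂(16/32) + (16/32)·log₂(16/32))
  = 1.0 bits

1.0 bits


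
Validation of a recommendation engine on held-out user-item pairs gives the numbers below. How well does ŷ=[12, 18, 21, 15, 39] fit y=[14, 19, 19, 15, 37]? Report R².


ȳ = 20.8
SS_res = Σ(y-ŷ)² = 13
SS_tot = Σ(y-ȳ)² = 348.8
R² = 1 - SS_res/SS_tot = 1 - 0.0373 = 0.9627

0.9627


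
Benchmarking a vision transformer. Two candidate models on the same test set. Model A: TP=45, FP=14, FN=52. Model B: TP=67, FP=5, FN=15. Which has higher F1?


Model A: P=45/59=0.7627, R=45/97=0.4639, F1=2PR/(P+R)=2TP/(2TP+FP+FN)=90/156=0.5769
Model B: P=67/72=0.9306, R=67/82=0.8171, F1=2PR/(P+R)=2TP/(2TP+FP+FN)=134/154=0.8701
0.5769 < 0.8701 → Model B

Model B


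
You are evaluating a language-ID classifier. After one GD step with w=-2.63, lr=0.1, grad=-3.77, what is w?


w_new = w - α·∇
= -2.63 - 0.1·-3.77
= -2.63 + 0.377
= -2.253

-2.253


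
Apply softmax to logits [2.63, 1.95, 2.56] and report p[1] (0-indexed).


Exponentials: e^2.63=13.8738, e^1.95=7.0287, e^2.56=12.9358
Sum = 33.8383
Softmax = [0.41, 0.2077, 0.3823]
p[1] = 7.0287/33.8383 = 0.2077

0.2077


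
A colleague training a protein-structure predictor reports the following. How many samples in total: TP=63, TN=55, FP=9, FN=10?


Total = TP + TN + FP + FN
= 63 + 55 + 9 + 10
= 137
(Predicted positive: 72, predicted negative: 65)

137


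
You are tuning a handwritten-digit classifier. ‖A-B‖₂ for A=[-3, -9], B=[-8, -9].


d = √((-3+ 8)² + (-9+ 9)²)
  = √(25 + 0)
  = √25 = 5.0

5.0


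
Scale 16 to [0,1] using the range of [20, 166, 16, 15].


min=15, max=166
(16-15)/(166-15) = 1/151 = 0.0066

0.0066


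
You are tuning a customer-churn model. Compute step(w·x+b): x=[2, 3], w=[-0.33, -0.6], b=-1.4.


z = (2)·(-0.33) + (3)·(-0.6) - 1.4
  = -3.86
step(z) = 0 (z<0)

0


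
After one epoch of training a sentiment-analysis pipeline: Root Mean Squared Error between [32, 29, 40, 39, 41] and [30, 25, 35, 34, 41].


MSE = 70/5 = 14
RMSE = √(70/5) = 3.7417

3.7417


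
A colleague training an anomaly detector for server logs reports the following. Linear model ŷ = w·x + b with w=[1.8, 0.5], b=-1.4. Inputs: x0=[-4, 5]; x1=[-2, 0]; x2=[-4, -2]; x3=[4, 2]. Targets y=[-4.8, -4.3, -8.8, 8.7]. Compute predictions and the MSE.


ŷ0 = (1.8)·(-4) + (0.5)·(5) - 1.4 = -6.1
ŷ1 = (1.8)·(-2) + (0.5)·(0) - 1.4 = -5.0
ŷ2 = (1.8)·(-4) + (0.5)·(-2) - 1.4 = -9.6
ŷ3 = (1.8)·(4) + (0.5)·(2) - 1.4 = 6.8
errors² = [1.69, 0.49, 0.64, 3.61]
MSE = 6.4300/4 = 1.6075

1.6075


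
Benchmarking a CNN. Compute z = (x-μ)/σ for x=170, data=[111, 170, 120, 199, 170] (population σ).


μ = 154, σ = 33.2926
z = (170 - 154)/33.2926 = 0.4806

0.4806


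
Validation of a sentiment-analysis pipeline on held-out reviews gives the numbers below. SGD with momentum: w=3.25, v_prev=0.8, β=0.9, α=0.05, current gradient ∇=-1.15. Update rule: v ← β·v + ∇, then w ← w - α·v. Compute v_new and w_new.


v_new = 0.9·0.8 - 1.15 = 0.72 - 1.15 = -0.43
w_new = 3.25 - 0.05·-0.43 = 3.25 + 0.0215 = 3.2715

v_new=-0.43, w_new=3.2715


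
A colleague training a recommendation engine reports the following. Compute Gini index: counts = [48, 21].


Probabilities: [48/69, 21/69] ≈ [0.6957, 0.3043]
Σpᵢ² = (2304 + 441)/69² = 2745/4761
Gini = 1 - Σpᵢ² = 1 - 2745/4761 = 0.4234

0.4234


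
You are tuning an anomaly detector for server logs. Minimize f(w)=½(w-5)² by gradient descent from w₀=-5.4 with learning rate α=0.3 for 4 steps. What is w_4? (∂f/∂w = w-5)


step 1: grad = -5.4-5 = -10.4; w = -5.4 - 0.3·(-10.4) = -2.28
step 2: grad = -2.28-5 = -7.28; w = -2.28 - 0.3·(-7.28) = -0.096
step 3: grad = -0.096-5 = -5.096; w = -0.096 - 0.3·(-5.096) = 1.4328
step 4: grad = 1.4328-5 = -3.5672; w = 1.4328 - 0.3·(-3.5672) = 2.50296

2.50296


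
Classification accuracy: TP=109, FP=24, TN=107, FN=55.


Accuracy = (TP+TN)/(TP+TN+FP+FN)
= (109+107)/(295)
= 216/295 = 73.22%

73.22%


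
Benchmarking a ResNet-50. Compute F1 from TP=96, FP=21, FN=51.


Precision = 96/117 = 0.8205
Recall = 96/147 = 0.6531
F1 = 2·P·R/(P+R) = 2·TP/(2·TP+FP+FN) = 192/(192+21+51) = 192/264 = 0.7273

0.7273


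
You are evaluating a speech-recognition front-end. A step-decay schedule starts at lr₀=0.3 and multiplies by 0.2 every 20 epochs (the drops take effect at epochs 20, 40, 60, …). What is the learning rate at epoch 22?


n_drops = ⌊22/20⌋ = 1
lr = 0.3·0.2^1 = 0.3·0.2 = 0.06

0.06


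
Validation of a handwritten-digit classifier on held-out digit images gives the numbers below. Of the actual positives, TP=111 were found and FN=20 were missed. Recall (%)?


Recall = TP/(TP+FN)
= 111/(111+20)
= 111/131 = 84.73%

84.73%


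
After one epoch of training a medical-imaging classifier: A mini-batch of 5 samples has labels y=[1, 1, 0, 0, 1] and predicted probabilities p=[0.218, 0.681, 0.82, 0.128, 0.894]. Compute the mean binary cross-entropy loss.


L[0] = -ln(0.218) = 1.5233
L[1] = -ln(0.681) = 0.3842
L[2] = -ln(1-0.82) = -ln(0.18) = 1.7148
L[3] = -ln(1-0.128) = -ln(0.872) = 0.137
L[4] = -ln(0.894) = 0.112
mean = (1.5233 + 0.3842 + 1.7148 + 0.137 + 0.112)/5 = 0.7743

0.7743


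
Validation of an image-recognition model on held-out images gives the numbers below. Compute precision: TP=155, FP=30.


Precision = TP/(TP+FP)
= 155/(155+30)
= 155/185 = 83.78%

83.78%


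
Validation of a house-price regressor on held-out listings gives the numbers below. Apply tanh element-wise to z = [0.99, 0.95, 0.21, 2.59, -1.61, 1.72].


tanh(0.99) = 0.7574
tanh(0.95) = 0.7398
tanh(0.21) = 0.207
tanh(2.59) = 0.9888
tanh(-1.61) = -0.9232
tanh(1.72) = 0.9379
result = [0.7574, 0.7398, 0.207, 0.9888, -0.9232, 0.9379]

[0.7574, 0.7398, 0.207, 0.9888, -0.9232, 0.9379]


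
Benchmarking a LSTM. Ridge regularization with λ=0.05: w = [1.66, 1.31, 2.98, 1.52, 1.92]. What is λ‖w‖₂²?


‖w‖₂² = (1.66)² + (1.31)² + (2.98)² + (1.52)² + (1.92)²
     = 2.7556 + 1.7161 + 8.8804 + 2.3104 + 3.6864
     = 19.3489
λ·‖w‖₂² = 0.05·19.3489 = 0.967445

0.967445


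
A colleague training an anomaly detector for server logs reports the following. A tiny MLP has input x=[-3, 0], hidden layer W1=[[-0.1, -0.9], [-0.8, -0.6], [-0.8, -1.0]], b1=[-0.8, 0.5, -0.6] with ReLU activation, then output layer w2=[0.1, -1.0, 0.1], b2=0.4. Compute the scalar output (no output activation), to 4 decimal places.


z1[0] = (-0.1)·(-3) + (-0.9)·(0) - 0.8 = -0.5
z1[1] = (-0.8)·(-3) + (-0.6)·(0) + 0.5 = 2.9
z1[2] = (-0.8)·(-3) + (-1.0)·(0) - 0.6 = 1.8
h = ReLU(z1) = [0.0, 2.9, 1.8]
output = (0.1)·(0.0) + (-1.0)·(2.9) + (0.1)·(1.8) + 0.4 = -2.32

-2.32


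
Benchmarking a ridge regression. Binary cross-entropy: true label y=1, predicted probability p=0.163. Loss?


BCE = -[y·ln(p) + (1-y)·ln(1-p)]
= -1·ln(0.163) - 0
= -ln(0.163) = 1.814

1.814


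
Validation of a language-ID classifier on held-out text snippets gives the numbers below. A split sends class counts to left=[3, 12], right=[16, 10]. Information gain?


Parent = [19, 22], H_parent = 0.9961
H_left = 0.7219 (n=15), H_right = 0.9612 (n=26)
H_children = (15/41)·0.7219 + (26/41)·0.9612 = 0.8737
IG = 0.9961 - 0.8737 = 0.1224

0.1224


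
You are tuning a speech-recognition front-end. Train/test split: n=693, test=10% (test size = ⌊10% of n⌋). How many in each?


Test = ⌊693·10/100⌋ = 69
Train = 693 - 69 = 624

Train: 624, Test: 69


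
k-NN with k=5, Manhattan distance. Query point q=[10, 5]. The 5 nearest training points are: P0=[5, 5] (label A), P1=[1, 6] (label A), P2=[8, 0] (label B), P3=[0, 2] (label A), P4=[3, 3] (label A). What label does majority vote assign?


d(q,P0) = 5  (label A)
d(q,P1) = 10  (label A)
d(q,P2) = 7  (label B)
d(q,P3) = 13  (label A)
d(q,P4) = 9  (label A)
Votes: A=4, B=1
Majority → A

A


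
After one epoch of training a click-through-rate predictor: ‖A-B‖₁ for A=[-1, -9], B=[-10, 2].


d = |-1+ 10| + |-9-2|
  = 9 + 11
  = 20

20


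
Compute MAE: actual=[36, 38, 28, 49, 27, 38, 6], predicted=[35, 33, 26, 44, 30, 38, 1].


Absolute errors: |36-35|=1, |38-33|=5, |28-26|=2, |49-44|=5, |27-30|=3, |38-38|=0, |6-1|=5
Sum = 21
MAE = 21/7 = 3

3


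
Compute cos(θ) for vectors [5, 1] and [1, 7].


A·B = 5·1 + 1·7 = 12
‖A‖ = √26 = 5.099, ‖B‖ = √50 = 7.0711
cos = 12/(√26·√50) = 12/√1300 = 0.3328

0.3328


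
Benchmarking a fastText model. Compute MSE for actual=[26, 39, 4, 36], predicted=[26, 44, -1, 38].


Squared errors: (26-26)²=0, (39-44)²=25, (4+ 1)²=25, (36-38)²=4
Sum = 54
MSE = 54/4 = 27/2

27/2


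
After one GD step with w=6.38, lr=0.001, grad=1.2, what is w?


w_new = w - α·∇
= 6.38 - 0.001·1.2
= 6.38 - 0.0012
= 6.3788

6.3788


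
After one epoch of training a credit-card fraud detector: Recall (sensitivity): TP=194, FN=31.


Recall = TP/(TP+FN)
= 194/(194+31)
= 194/225 = 86.22%

86.22%


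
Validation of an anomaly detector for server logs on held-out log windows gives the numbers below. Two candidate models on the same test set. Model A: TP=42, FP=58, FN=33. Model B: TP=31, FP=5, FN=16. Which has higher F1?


Model A: P=42/100=0.42, R=42/75=0.56, F1=2PR/(P+R)=2TP/(2TP+FP+FN)=84/175=0.48
Model B: P=31/36=0.8611, R=31/47=0.6596, F1=2PR/(P+R)=2TP/(2TP+FP+FN)=62/83=0.747
0.48 < 0.747 → Model B

Model B


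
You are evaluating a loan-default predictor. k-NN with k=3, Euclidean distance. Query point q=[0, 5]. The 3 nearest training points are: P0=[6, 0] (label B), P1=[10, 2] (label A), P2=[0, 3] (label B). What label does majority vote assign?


d(q,P0) = 7.8102  (label B)
d(q,P1) = 10.4403  (label A)
d(q,P2) = 2.0  (label B)
Votes: A=1, B=2
Majority → B

B


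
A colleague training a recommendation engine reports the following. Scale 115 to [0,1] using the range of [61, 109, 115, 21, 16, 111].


min=16, max=115
(115-16)/(115-16) = 99/99 = 1.0

1.0


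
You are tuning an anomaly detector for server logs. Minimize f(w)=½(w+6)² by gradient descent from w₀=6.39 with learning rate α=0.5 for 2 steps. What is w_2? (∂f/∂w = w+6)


step 1: grad = 6.39+6 = 12.39; w = 6.39 - 0.5·(12.39) = 0.195
step 2: grad = 0.195+6 = 6.195; w = 0.195 - 0.5·(6.195) = -2.9025

-2.9025


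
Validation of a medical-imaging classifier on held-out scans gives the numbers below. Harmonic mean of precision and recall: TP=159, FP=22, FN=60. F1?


Precision = 159/181 = 0.8785
Recall = 159/219 = 0.726
F1 = 2·P·R/(P+R) = 2·TP/(2·TP+FP+FN) = 318/(318+22+60) = 318/400 = 0.795

0.795


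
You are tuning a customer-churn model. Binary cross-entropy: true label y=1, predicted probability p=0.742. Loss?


BCE = -[y·ln(p) + (1-y)·ln(1-p)]
= -1·ln(0.742) - 0
= -ln(0.742) = 0.2984

0.2984


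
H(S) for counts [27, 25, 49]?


Probabilities: [27/101, 25/101, 49/101] ≈ [0.2673, 0.2475, 0.4851]
H = -((27/101)·log₂(27/101) + (25/101)·log₂(25/101) + (49/101)·log₂(49/101))
  = 1.5137 bits

1.5137 bits


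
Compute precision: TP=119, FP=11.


Precision = TP/(TP+FP)
= 119/(119+11)
= 119/130 = 91.54%

91.54%


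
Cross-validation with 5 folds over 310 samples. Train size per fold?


Fold size = 310/5 = 62
Training per fold = 310 - 62 = 248

248


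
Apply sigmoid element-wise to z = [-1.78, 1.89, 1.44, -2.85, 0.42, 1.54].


σ(-1.78) = 1/(1+e^1.78) = 0.1443
σ(1.89) = 1/(1+e^-1.89) = 0.8688
σ(1.44) = 1/(1+e^-1.44) = 0.8085
σ(-2.85) = 1/(1+e^2.85) = 0.0547
σ(0.42) = 1/(1+e^-0.42) = 0.6035
σ(1.54) = 1/(1+e^-1.54) = 0.8235
result = [0.1443, 0.8688, 0.8085, 0.0547, 0.6035, 0.8235]

[0.1443, 0.8688, 0.8085, 0.0547, 0.6035, 0.8235]


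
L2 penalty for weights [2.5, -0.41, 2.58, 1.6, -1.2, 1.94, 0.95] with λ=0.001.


‖w‖₂² = (2.5)² + (-0.41)² + (2.58)² + (1.6)² + (-1.2)² + (1.94)² + (0.95)²
     = 6.25 + 0.1681 + 6.6564 + 2.56 + 1.44 + 3.7636 + 0.9025
     = 21.7406
λ·‖w‖₂² = 0.001·21.7406 = 0.021741

0.021741


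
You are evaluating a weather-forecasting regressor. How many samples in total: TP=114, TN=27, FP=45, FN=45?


Total = TP + TN + FP + FN
= 114 + 27 + 45 + 45
= 231
(Predicted positive: 159, predicted negative: 72)

231


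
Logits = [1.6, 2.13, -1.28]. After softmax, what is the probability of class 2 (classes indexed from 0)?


Exponentials: e^1.6=4.953, e^2.13=8.4149, e^-1.28=0.278
Sum = 13.6459
Softmax = [0.363, 0.6167, 0.0204]
p[2] = 0.278/13.6459 = 0.0204

0.0204


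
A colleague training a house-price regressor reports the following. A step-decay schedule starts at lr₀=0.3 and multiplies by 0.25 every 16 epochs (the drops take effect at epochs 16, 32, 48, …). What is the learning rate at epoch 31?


n_drops = ⌊31/16⌋ = 1
lr = 0.3·0.25^1 = 0.3·0.25 = 0.075

0.075


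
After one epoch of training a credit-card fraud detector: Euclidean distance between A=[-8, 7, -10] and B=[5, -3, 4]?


d = √((-8-5)² + (7+ 3)² + (-10-4)²)
  = √(169 + 100 + 196)
  = √465 = 21.5639

21.5639


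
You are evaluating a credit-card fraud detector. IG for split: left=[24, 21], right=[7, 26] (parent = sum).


Parent = [31, 47], H_parent = 0.9694
H_left = 0.9968 (n=45), H_right = 0.7455 (n=33)
H_children = (45/78)·0.9968 + (33/78)·0.7455 = 0.8905
IG = 0.9694 - 0.8905 = 0.0789

0.0789
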